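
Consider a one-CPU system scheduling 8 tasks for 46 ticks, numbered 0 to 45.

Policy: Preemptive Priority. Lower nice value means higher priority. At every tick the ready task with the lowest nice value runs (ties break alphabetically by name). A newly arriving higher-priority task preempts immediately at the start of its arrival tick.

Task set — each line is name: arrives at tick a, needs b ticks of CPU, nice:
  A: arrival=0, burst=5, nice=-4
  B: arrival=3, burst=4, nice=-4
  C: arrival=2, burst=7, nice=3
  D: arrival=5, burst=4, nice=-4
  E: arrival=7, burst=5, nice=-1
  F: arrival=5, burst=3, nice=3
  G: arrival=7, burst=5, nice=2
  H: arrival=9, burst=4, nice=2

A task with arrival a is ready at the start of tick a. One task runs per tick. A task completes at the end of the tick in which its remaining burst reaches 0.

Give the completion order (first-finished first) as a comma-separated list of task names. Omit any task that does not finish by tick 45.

t=0: ready={A} → run A
t=1: ready={A} → run A
t=2: ready={A,C} → run A
t=3: ready={A,B,C} → run A
t=4: ready={A,B,C} → run A
t=5: ready={B,C,D,F} → run B
t=6: ready={B,C,D,F} → run B
t=7: ready={B,C,D,E,F,G} → run B
t=8: ready={B,C,D,E,F,G} → run B
t=9: ready={C,D,E,F,G,H} → run D
t=10: ready={C,D,E,F,G,H} → run D
t=11: ready={C,D,E,F,G,H} → run D
t=12: ready={C,D,E,F,G,H} → run D
t=13: ready={C,E,F,G,H} → run E
t=14: ready={C,E,F,G,H} → run E
t=15: ready={C,E,F,G,H} → run E
t=16: ready={C,E,F,G,H} → run E
t=17: ready={C,E,F,G,H} → run E
t=18: ready={C,F,G,H} → run G
t=19: ready={C,F,G,H} → run G
t=20: ready={C,F,G,H} → run G
t=21: ready={C,F,G,H} → run G
t=22: ready={C,F,G,H} → run G
t=23: ready={C,F,H} → run H
t=24: ready={C,F,H} → run H
t=25: ready={C,F,H} → run H
t=26: ready={C,F,H} → run H
t=27: ready={C,F} → run C
t=28: ready={C,F} → run C
t=29: ready={C,F} → run C
t=30: ready={C,F} → run C
t=31: ready={C,F} → run C
t=32: ready={C,F} → run C
t=33: ready={C,F} → run C
t=34: ready={F} → run F
t=35: ready={F} → run F
t=36: ready={F} → run F
t=37: (idle)
t=38: (idle)
t=39: (idle)
t=40: (idle)
t=41: (idle)
t=42: (idle)
t=43: (idle)
t=44: (idle)
t=45: (idle)

completion order = A, B, D, E, G, H, C, F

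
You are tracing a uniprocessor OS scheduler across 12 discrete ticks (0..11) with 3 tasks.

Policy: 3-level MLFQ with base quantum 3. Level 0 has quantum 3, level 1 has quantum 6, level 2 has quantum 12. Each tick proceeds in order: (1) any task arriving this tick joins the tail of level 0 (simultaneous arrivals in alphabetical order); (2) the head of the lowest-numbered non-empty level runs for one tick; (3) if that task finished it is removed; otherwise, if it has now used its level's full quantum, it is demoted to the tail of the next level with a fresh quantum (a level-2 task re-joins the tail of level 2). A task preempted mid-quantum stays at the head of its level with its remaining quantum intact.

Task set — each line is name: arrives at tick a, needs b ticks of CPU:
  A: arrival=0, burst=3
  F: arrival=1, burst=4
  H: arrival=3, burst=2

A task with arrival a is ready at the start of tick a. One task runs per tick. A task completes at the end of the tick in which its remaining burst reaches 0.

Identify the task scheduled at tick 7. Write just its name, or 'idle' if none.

running at tick 7 = H

t=0: L0/L1/L2 = A/-/- → run A
t=1: L0/L1/L2 = AF/-/- → run A
t=2: L0/L1/L2 = AF/-/- → run A
t=3: L0/L1/L2 = FH/-/- → run F
t=4: L0/L1/L2 = FH/-/- → run F
t=5: L0/L1/L2 = FH/-/- → run F
t=6: L0/L1/L2 = H/F/- → run H
t=7: L0/L1/L2 = H/F/- → run H
t=8: L0/L1/L2 = -/F/- → run F
t=9: (idle)
t=10: (idle)
t=11: (idle)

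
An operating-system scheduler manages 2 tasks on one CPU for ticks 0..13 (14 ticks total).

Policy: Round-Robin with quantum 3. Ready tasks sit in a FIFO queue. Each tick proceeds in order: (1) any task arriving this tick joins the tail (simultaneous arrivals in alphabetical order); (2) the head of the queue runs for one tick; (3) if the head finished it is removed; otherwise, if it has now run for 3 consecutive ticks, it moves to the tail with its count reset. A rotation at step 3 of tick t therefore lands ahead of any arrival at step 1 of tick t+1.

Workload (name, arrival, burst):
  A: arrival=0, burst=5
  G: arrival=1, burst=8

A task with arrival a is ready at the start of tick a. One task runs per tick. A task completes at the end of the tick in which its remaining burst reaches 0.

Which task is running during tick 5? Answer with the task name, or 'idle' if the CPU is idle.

t=0: queue=[A] q_used=0 → run A
t=1: queue=[A,G] q_used=1 → run A
t=2: queue=[A,G] q_used=2 → run A
t=3: queue=[G,A] q_used=0 → run G
t=4: queue=[G,A] q_used=1 → run G
t=5: queue=[G,A] q_used=2 → run G
t=6: queue=[A,G] q_used=0 → run A
t=7: queue=[A,G] q_used=1 → run A
t=8: queue=[G] q_used=0 → run G
t=9: queue=[G] q_used=1 → run G
t=10: queue=[G] q_used=2 → run G
t=11: queue=[G] q_used=0 → run G
t=12: queue=[G] q_used=1 → run G
t=13: (idle)

running at tick 5 = G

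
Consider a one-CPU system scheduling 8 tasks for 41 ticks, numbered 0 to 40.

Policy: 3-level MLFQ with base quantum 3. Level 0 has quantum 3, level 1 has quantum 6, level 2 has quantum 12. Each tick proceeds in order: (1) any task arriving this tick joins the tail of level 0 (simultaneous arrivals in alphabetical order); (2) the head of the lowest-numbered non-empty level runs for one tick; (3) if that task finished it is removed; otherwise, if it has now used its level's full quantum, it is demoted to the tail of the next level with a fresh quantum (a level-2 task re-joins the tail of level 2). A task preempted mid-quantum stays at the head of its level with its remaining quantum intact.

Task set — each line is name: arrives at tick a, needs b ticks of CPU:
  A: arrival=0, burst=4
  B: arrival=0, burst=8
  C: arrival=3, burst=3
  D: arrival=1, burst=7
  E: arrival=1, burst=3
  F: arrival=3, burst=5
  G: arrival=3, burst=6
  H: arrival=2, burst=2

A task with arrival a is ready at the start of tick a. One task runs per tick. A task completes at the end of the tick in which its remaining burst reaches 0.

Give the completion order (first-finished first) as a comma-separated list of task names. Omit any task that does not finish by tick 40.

t=0: L0/L1/L2 = AB/-/- → run A
t=1: L0/L1/L2 = ABDE/-/- → run A
t=2: L0/L1/L2 = ABDEH/-/- → run A
t=3: L0/L1/L2 = BDEHCFG/A/- → run B
t=4: L0/L1/L2 = BDEHCFG/A/- → run B
t=5: L0/L1/L2 = BDEHCFG/A/- → run B
t=6: L0/L1/L2 = DEHCFG/AB/- → run D
t=7: L0/L1/L2 = DEHCFG/AB/- → run D
t=8: L0/L1/L2 = DEHCFG/AB/- → run D
t=9: L0/L1/L2 = EHCFG/ABD/- → run E
t=10: L0/L1/L2 = EHCFG/ABD/- → run E
t=11: L0/L1/L2 = EHCFG/ABD/- → run E
t=12: L0/L1/L2 = HCFG/ABD/- → run H
t=13: L0/L1/L2 = HCFG/ABD/- → run H
t=14: L0/L1/L2 = CFG/ABD/- → run C
t=15: L0/L1/L2 = CFG/ABD/- → run C
t=16: L0/L1/L2 = CFG/ABD/- → run C
t=17: L0/L1/L2 = FG/ABD/- → run F
t=18: L0/L1/L2 = FG/ABD/- → run F
t=19: L0/L1/L2 = FG/ABD/- → run F
t=20: L0/L1/L2 = G/ABDF/- → run G
t=21: L0/L1/L2 = G/ABDF/- → run G
t=22: L0/L1/L2 = G/ABDF/- → run G
t=23: L0/L1/L2 = -/ABDFG/- → run A
t=24: L0/L1/L2 = -/BDFG/- → run B
t=25: L0/L1/L2 = -/BDFG/- → run B
t=26: L0/L1/L2 = -/BDFG/- → run B
t=27: L0/L1/L2 = -/BDFG/- → run B
t=28: L0/L1/L2 = -/BDFG/- → run B
t=29: L0/L1/L2 = -/DFG/- → run D
t=30: L0/L1/L2 = -/DFG/- → run D
t=31: L0/L1/L2 = -/DFG/- → run D
t=32: L0/L1/L2 = -/DFG/- → run D
t=33: L0/L1/L2 = -/FG/- → run F
t=34: L0/L1/L2 = -/FG/- → run F
t=35: L0/L1/L2 = -/G/- → run G
t=36: L0/L1/L2 = -/G/- → run G
t=37: L0/L1/L2 = -/G/- → run G
t=38: (idle)
t=39: (idle)
t=40: (idle)

completion order = E, H, C, A, B, D, F, G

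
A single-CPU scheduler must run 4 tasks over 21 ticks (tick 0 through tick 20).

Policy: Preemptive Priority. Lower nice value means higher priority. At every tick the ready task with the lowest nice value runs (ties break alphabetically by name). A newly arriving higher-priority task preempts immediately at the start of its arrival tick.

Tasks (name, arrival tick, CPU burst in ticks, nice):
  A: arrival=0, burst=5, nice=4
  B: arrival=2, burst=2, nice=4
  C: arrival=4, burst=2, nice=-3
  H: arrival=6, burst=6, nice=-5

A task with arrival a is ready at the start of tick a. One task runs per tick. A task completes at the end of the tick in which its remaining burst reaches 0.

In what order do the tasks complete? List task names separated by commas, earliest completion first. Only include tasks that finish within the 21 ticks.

t=0: ready={A} → run A
t=1: ready={A} → run A
t=2: ready={A,B} → run A
t=3: ready={A,B} → run A
t=4: ready={A,B,C} → run C
t=5: ready={A,B,C} → run C
t=6: ready={A,B,H} → run H
t=7: ready={A,B,H} → run H
t=8: ready={A,B,H} → run H
t=9: ready={A,B,H} → run H
t=10: ready={A,B,H} → run H
t=11: ready={A,B,H} → run H
t=12: ready={A,B} → run A
t=13: ready={B} → run B
t=14: ready={B} → run B
t=15: (idle)
t=16: (idle)
t=17: (idle)
t=18: (idle)
t=19: (idle)
t=20: (idle)

completion order = C, H, A, B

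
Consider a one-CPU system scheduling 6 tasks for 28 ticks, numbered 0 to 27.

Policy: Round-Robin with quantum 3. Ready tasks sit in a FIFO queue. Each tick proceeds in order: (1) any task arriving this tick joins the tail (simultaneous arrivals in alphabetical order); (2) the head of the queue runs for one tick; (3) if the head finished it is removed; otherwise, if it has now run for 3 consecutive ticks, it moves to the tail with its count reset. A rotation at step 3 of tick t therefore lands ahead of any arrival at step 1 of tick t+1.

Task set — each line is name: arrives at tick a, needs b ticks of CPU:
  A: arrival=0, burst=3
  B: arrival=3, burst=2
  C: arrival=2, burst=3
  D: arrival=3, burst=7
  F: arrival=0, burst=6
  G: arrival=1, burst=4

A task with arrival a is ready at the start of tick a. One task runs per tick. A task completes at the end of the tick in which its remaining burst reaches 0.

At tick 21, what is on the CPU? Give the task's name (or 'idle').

t=0: queue=[A,F] q_used=0 → run A
t=1: queue=[A,F,G] q_used=1 → run A
t=2: queue=[A,F,G,C] q_used=2 → run A
t=3: queue=[F,G,C,B,D] q_used=0 → run F
t=4: queue=[F,G,C,B,D] q_used=1 → run F
t=5: queue=[F,G,C,B,D] q_used=2 → run F
t=6: queue=[G,C,B,D,F] q_used=0 → run G
t=7: queue=[G,C,B,D,F] q_used=1 → run G
t=8: queue=[G,C,B,D,F] q_used=2 → run G
t=9: queue=[C,B,D,F,G] q_used=0 → run C
t=10: queue=[C,B,D,F,G] q_used=1 → run C
t=11: queue=[C,B,D,F,G] q_used=2 → run C
t=12: queue=[B,D,F,G] q_used=0 → run B
t=13: queue=[B,D,F,G] q_used=1 → run B
t=14: queue=[D,F,G] q_used=0 → run D
t=15: queue=[D,F,G] q_used=1 → run D
t=16: queue=[D,F,G] q_used=2 → run D
t=17: queue=[F,G,D] q_used=0 → run F
t=18: queue=[F,G,D] q_used=1 → run F
t=19: queue=[F,G,D] q_used=2 → run F
t=20: queue=[G,D] q_used=0 → run G
t=21: queue=[D] q_used=0 → run D
t=22: queue=[D] q_used=1 → run D
t=23: queue=[D] q_used=2 → run D
t=24: queue=[D] q_used=0 → run D
t=25: (idle)
t=26: (idle)
t=27: (idle)

running at tick 21 = D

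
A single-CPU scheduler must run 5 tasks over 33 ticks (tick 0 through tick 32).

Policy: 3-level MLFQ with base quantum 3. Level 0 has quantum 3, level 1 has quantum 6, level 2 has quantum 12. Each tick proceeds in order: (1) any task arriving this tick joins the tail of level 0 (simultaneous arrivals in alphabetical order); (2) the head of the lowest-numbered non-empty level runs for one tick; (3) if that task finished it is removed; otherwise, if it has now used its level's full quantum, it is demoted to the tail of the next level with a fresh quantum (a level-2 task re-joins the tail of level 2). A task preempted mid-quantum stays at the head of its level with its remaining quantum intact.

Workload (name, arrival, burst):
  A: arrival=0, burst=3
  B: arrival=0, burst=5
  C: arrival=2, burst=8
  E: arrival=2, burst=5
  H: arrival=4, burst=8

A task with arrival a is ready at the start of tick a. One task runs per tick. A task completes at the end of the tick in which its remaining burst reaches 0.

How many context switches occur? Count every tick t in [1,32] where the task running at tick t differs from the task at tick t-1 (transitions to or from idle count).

context switches = 9

t=0: L0/L1/L2 = AB/-/- → run A
t=1: L0/L1/L2 = AB/-/- → run A
t=2: L0/L1/L2 = ABCE/-/- → run A
t=3: L0/L1/L2 = BCE/-/- → run B
t=4: L0/L1/L2 = BCEH/-/- → run B
t=5: L0/L1/L2 = BCEH/-/- → run B
t=6: L0/L1/L2 = CEH/B/- → run C
t=7: L0/L1/L2 = CEH/B/- → run C
t=8: L0/L1/L2 = CEH/B/- → run C
t=9: L0/L1/L2 = EH/BC/- → run E
t=10: L0/L1/L2 = EH/BC/- → run E
t=11: L0/L1/L2 = EH/BC/- → run E
t=12: L0/L1/L2 = H/BCE/- → run H
t=13: L0/L1/L2 = H/BCE/- → run H
t=14: L0/L1/L2 = H/BCE/- → run H
t=15: L0/L1/L2 = -/BCEH/- → run B
t=16: L0/L1/L2 = -/BCEH/- → run B
t=17: L0/L1/L2 = -/CEH/- → run C
t=18: L0/L1/L2 = -/CEH/- → run C
t=19: L0/L1/L2 = -/CEH/- → run C
t=20: L0/L1/L2 = -/CEH/- → run C
t=21: L0/L1/L2 = -/CEH/- → run C
t=22: L0/L1/L2 = -/EH/- → run E
t=23: L0/L1/L2 = -/EH/- → run E
t=24: L0/L1/L2 = -/H/- → run H
t=25: L0/L1/L2 = -/H/- → run H
t=26: L0/L1/L2 = -/H/- → run H
t=27: L0/L1/L2 = -/H/- → run H
t=28: L0/L1/L2 = -/H/- → run H
t=29: (idle)
t=30: (idle)
t=31: (idle)
t=32: (idle)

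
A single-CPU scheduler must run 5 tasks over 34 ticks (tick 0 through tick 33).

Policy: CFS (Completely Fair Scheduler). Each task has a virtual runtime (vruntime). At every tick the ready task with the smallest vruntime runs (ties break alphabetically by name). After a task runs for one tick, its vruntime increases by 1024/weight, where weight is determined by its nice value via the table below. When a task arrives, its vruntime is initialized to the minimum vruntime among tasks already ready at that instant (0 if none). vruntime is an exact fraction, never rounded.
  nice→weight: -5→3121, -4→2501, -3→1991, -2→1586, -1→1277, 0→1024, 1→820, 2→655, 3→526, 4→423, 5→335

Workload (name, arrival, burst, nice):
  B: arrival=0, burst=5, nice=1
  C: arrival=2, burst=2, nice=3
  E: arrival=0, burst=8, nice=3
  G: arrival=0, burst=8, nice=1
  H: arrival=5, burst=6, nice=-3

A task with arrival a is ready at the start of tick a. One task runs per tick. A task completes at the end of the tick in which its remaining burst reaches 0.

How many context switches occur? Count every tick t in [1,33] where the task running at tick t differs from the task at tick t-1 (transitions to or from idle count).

t=0: vr[B=0 E=0 G=0] → run B
t=1: vr[B=256/205 E=0 G=0] → run E
t=2: vr[B=256/205 C=0 E=512/263 G=0] → run C
t=3: vr[B=256/205 C=512/263 E=512/263 G=0] → run G
t=4: vr[B=256/205 C=512/263 E=512/263 G=256/205] → run B
t=5: vr[B=512/205 C=512/263 E=512/263 G=256/205 H=256/205] → run G
t=6: vr[B=512/205 C=512/263 E=512/263 G=512/205 H=256/205] → run H
t=7: vr[B=512/205 C=512/263 E=512/263 G=512/205 H=719616/408155] → run H
t=8: vr[B=512/205 C=512/263 E=512/263 G=512/205 H=929536/408155] → run C
t=9: vr[B=512/205 E=512/263 G=512/205 H=929536/408155] → run E
t=10: vr[B=512/205 E=1024/263 G=512/205 H=929536/408155] → run H
t=11: vr[B=512/205 E=1024/263 G=512/205 H=1139456/408155] → run B
t=12: vr[B=768/205 E=1024/263 G=512/205 H=1139456/408155] → run G
t=13: vr[B=768/205 E=1024/263 G=768/205 H=1139456/408155] → run H
t=14: vr[B=768/205 E=1024/263 G=768/205 H=1349376/408155] → run H
t=15: vr[B=768/205 E=1024/263 G=768/205 H=1559296/408155] → run B
t=16: vr[B=1024/205 E=1024/263 G=768/205 H=1559296/408155] → run G
t=17: vr[B=1024/205 E=1024/263 G=1024/205 H=1559296/408155] → run H
t=18: vr[B=1024/205 E=1024/263 G=1024/205] → run E
t=19: vr[B=1024/205 E=1536/263 G=1024/205] → run B
t=20: vr[E=1536/263 G=1024/205] → run G
t=21: vr[E=1536/263 G=256/41] → run E
t=22: vr[E=2048/263 G=256/41] → run G
t=23: vr[E=2048/263 G=1536/205] → run G
t=24: vr[E=2048/263 G=1792/205] → run E
t=25: vr[E=2560/263 G=1792/205] → run G
t=26: vr[E=2560/263] → run E
t=27: vr[E=3072/263] → run E
t=28: vr[E=3584/263] → run E
t=29: (idle)
t=30: (idle)
t=31: (idle)
t=32: (idle)
t=33: (idle)

context switches = 24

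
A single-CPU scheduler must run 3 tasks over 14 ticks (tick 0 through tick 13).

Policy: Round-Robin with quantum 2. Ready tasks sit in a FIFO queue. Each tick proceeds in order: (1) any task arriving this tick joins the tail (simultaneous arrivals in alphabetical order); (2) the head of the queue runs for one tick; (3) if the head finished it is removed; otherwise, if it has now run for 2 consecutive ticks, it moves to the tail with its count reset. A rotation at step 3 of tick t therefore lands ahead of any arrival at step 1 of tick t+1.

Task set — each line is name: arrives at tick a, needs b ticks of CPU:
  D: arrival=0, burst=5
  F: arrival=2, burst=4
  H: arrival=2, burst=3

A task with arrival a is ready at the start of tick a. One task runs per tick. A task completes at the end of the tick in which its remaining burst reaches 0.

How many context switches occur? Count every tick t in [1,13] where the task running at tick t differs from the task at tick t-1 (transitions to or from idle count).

context switches = 6

t=0: queue=[D] q_used=0 → run D
t=1: queue=[D] q_used=1 → run D
t=2: queue=[D,F,H] q_used=0 → run D
t=3: queue=[D,F,H] q_used=1 → run D
t=4: queue=[F,H,D] q_used=0 → run F
t=5: queue=[F,H,D] q_used=1 → run F
t=6: queue=[H,D,F] q_used=0 → run H
t=7: queue=[H,D,F] q_used=1 → run H
t=8: queue=[D,F,H] q_used=0 → run D
t=9: queue=[F,H] q_used=0 → run F
t=10: queue=[F,H] q_used=1 → run F
t=11: queue=[H] q_used=0 → run H
t=12: (idle)
t=13: (idle)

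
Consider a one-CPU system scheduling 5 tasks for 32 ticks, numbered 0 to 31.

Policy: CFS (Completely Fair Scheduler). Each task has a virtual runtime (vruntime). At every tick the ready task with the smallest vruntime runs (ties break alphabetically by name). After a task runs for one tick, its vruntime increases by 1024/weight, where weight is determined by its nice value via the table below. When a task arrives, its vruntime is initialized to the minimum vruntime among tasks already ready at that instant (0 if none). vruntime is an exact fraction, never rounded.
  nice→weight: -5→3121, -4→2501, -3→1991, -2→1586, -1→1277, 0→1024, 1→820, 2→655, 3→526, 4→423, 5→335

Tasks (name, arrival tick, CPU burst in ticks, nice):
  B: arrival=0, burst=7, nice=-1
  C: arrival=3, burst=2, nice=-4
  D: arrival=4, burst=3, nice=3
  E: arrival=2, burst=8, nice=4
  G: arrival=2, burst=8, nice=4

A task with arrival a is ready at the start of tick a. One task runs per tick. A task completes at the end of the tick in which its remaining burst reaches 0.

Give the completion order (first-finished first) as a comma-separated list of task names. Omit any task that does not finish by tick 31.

completion order = C, B, D, E, G

t=0: vr[B=0] → run B
t=1: vr[B=1024/1277] → run B
t=2: vr[B=2048/1277 E=2048/1277 G=2048/1277] → run B
t=3: vr[B=3072/1277 C=2048/1277 E=2048/1277 G=2048/1277] → run C
t=4: vr[B=3072/1277 C=6429696/3193777 D=2048/1277 E=2048/1277 G=2048/1277] → run D
t=5: vr[B=3072/1277 C=6429696/3193777 D=1192448/335851 E=2048/1277 G=2048/1277] → run E
t=6: vr[B=3072/1277 C=6429696/3193777 D=1192448/335851 E=2173952/540171 G=2048/1277] → run G
t=7: vr[B=3072/1277 C=6429696/3193777 D=1192448/335851 E=2173952/540171 G=2173952/540171] → run C
t=8: vr[B=3072/1277 D=1192448/335851 E=2173952/540171 G=2173952/540171] → run B
t=9: vr[B=4096/1277 D=1192448/335851 E=2173952/540171 G=2173952/540171] → run B
t=10: vr[B=5120/1277 D=1192448/335851 E=2173952/540171 G=2173952/540171] → run D
t=11: vr[B=5120/1277 D=1846272/335851 E=2173952/540171 G=2173952/540171] → run B
t=12: vr[B=6144/1277 D=1846272/335851 E=2173952/540171 G=2173952/540171] → run E
t=13: vr[B=6144/1277 D=1846272/335851 E=3481600/540171 G=2173952/540171] → run G
t=14: vr[B=6144/1277 D=1846272/335851 E=3481600/540171 G=3481600/540171] → run B
t=15: vr[D=1846272/335851 E=3481600/540171 G=3481600/540171] → run D
t=16: vr[E=3481600/540171 G=3481600/540171] → run E
t=17: vr[E=1596416/180057 G=3481600/540171] → run G
t=18: vr[E=1596416/180057 G=1596416/180057] → run E
t=19: vr[E=6096896/540171 G=1596416/180057] → run G
t=20: vr[E=6096896/540171 G=6096896/540171] → run E
t=21: vr[E=7404544/540171 G=6096896/540171] → run G
t=22: vr[E=7404544/540171 G=7404544/540171] → run E
t=23: vr[E=2904064/180057 G=7404544/540171] → run G
t=24: vr[E=2904064/180057 G=2904064/180057] → run E
t=25: vr[E=10019840/540171 G=2904064/180057] → run G
t=26: vr[E=10019840/540171 G=10019840/540171] → run E
t=27: vr[G=10019840/540171] → run G
t=28: (idle)
t=29: (idle)
t=30: (idle)
t=31: (idle)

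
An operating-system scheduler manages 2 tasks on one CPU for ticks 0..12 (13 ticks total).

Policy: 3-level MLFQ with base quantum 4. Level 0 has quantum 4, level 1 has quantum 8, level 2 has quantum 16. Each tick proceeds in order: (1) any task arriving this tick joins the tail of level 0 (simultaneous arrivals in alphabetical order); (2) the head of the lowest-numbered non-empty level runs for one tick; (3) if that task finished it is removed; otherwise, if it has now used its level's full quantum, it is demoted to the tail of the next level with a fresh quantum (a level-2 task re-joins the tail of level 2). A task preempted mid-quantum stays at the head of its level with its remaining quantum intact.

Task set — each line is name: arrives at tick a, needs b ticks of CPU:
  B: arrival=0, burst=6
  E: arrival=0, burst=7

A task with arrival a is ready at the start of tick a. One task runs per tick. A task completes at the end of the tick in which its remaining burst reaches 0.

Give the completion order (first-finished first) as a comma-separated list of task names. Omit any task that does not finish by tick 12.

t=0: L0/L1/L2 = BE/-/- → run B
t=1: L0/L1/L2 = BE/-/- → run B
t=2: L0/L1/L2 = BE/-/- → run B
t=3: L0/L1/L2 = BE/-/- → run B
t=4: L0/L1/L2 = E/B/- → run E
t=5: L0/L1/L2 = E/B/- → run E
t=6: L0/L1/L2 = E/B/- → run E
t=7: L0/L1/L2 = E/B/- → run E
t=8: L0/L1/L2 = -/BE/- → run B
t=9: L0/L1/L2 = -/BE/- → run B
t=10: L0/L1/L2 = -/E/- → run E
t=11: L0/L1/L2 = -/E/- → run E
t=12: L0/L1/L2 = -/E/- → run E

completion order = B, E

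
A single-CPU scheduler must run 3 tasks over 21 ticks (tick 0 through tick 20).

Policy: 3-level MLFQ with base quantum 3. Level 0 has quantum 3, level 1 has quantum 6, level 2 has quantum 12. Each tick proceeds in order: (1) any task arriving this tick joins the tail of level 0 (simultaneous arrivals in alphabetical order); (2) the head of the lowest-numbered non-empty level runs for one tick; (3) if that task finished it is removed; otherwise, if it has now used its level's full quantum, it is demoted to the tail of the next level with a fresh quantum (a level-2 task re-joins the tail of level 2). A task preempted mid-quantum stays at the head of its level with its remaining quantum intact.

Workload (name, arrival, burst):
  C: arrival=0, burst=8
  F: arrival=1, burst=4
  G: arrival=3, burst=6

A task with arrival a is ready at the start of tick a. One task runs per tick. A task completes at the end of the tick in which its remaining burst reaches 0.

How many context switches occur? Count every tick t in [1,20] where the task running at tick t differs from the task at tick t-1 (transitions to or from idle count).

t=0: L0/L1/L2 = C/-/- → run C
t=1: L0/L1/L2 = CF/-/- → run C
t=2: L0/L1/L2 = CF/-/- → run C
t=3: L0/L1/L2 = FG/C/- → run F
t=4: L0/L1/L2 = FG/C/- → run F
t=5: L0/L1/L2 = FG/C/- → run F
t=6: L0/L1/L2 = G/CF/- → run G
t=7: L0/L1/L2 = G/CF/- → run G
t=8: L0/L1/L2 = G/CF/- → run G
t=9: L0/L1/L2 = -/CFG/- → run C
t=10: L0/L1/L2 = -/CFG/- → run C
t=11: L0/L1/L2 = -/CFG/- → run C
t=12: L0/L1/L2 = -/CFG/- → run C
t=13: L0/L1/L2 = -/CFG/- → run C
t=14: L0/L1/L2 = -/FG/- → run F
t=15: L0/L1/L2 = -/G/- → run G
t=16: L0/L1/L2 = -/G/- → run G
t=17: L0/L1/L2 = -/G/- → run G
t=18: (idle)
t=19: (idle)
t=20: (idle)

context switches = 6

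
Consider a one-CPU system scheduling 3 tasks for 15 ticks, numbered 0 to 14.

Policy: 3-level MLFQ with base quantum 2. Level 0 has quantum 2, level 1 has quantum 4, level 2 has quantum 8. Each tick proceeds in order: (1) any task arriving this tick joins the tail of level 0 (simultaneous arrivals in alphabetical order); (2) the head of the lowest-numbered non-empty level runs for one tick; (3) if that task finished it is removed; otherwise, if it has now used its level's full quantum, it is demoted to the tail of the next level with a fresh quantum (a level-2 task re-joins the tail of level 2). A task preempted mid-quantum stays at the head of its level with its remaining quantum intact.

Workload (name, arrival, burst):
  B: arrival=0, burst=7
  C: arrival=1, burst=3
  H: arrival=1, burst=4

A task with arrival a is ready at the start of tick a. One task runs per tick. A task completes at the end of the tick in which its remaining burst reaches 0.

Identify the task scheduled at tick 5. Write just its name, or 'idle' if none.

t=0: L0/L1/L2 = B/-/- → run B
t=1: L0/L1/L2 = BCH/-/- → run B
t=2: L0/L1/L2 = CH/B/- → run C
t=3: L0/L1/L2 = CH/B/- → run C
t=4: L0/L1/L2 = H/BC/- → run H
t=5: L0/L1/L2 = H/BC/- → run H
t=6: L0/L1/L2 = -/BCH/- → run B
t=7: L0/L1/L2 = -/BCH/- → run B
t=8: L0/L1/L2 = -/BCH/- → run B
t=9: L0/L1/L2 = -/BCH/- → run B
t=10: L0/L1/L2 = -/CH/B → run C
t=11: L0/L1/L2 = -/H/B → run H
t=12: L0/L1/L2 = -/H/B → run H
t=13: L0/L1/L2 = -/-/B → run B
t=14: (idle)

running at tick 5 = H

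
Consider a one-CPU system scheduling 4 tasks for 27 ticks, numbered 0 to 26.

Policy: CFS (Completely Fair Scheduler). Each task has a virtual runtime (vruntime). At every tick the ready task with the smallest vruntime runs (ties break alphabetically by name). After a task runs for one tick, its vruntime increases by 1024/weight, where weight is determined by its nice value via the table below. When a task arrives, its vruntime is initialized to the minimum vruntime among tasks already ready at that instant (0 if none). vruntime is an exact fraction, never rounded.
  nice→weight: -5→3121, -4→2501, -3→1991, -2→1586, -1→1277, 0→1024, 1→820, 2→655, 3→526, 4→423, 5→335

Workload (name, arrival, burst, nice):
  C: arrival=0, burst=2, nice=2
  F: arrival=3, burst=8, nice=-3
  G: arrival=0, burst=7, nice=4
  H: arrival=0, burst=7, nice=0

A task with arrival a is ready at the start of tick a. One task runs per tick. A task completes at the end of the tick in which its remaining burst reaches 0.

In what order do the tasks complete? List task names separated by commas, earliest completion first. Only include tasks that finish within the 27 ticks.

completion order = C, F, H, G

t=0: vr[C=0 G=0 H=0] → run C
t=1: vr[C=1024/655 G=0 H=0] → run G
t=2: vr[C=1024/655 G=1024/423 H=0] → run H
t=3: vr[C=1024/655 F=1 G=1024/423 H=1] → run F
t=4: vr[C=1024/655 F=3015/1991 G=1024/423 H=1] → run H
t=5: vr[C=1024/655 F=3015/1991 G=1024/423 H=2] → run F
t=6: vr[C=1024/655 F=4039/1991 G=1024/423 H=2] → run C
t=7: vr[F=4039/1991 G=1024/423 H=2] → run H
t=8: vr[F=4039/1991 G=1024/423 H=3] → run F
t=9: vr[F=5063/1991 G=1024/423 H=3] → run G
t=10: vr[F=5063/1991 G=2048/423 H=3] → run F
t=11: vr[F=6087/1991 G=2048/423 H=3] → run H
t=12: vr[F=6087/1991 G=2048/423 H=4] → run F
t=13: vr[F=7111/1991 G=2048/423 H=4] → run F
t=14: vr[F=8135/1991 G=2048/423 H=4] → run H
t=15: vr[F=8135/1991 G=2048/423 H=5] → run F
t=16: vr[F=9159/1991 G=2048/423 H=5] → run F
t=17: vr[G=2048/423 H=5] → run G
t=18: vr[G=1024/141 H=5] → run H
t=19: vr[G=1024/141 H=6] → run H
t=20: vr[G=1024/141] → run G
t=21: vr[G=4096/423] → run G
t=22: vr[G=5120/423] → run G
t=23: vr[G=2048/141] → run G
t=24: (idle)
t=25: (idle)
t=26: (idle)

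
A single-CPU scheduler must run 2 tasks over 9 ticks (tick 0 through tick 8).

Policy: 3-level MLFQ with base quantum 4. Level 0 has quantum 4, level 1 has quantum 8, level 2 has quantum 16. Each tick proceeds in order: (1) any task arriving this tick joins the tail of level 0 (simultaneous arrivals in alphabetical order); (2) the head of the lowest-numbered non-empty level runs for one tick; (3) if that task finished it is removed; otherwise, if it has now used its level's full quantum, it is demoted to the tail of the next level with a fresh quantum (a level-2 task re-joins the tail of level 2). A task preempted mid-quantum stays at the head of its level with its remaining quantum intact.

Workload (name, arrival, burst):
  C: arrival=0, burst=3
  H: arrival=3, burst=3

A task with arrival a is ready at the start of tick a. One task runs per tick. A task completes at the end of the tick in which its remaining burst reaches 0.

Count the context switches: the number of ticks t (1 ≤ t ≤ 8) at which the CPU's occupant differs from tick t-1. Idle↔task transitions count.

context switches = 2

t=0: L0/L1/L2 = C/-/- → run C
t=1: L0/L1/L2 = C/-/- → run C
t=2: L0/L1/L2 = C/-/- → run C
t=3: L0/L1/L2 = H/-/- → run H
t=4: L0/L1/L2 = H/-/- → run H
t=5: L0/L1/L2 = H/-/- → run H
t=6: (idle)
t=7: (idle)
t=8: (idle)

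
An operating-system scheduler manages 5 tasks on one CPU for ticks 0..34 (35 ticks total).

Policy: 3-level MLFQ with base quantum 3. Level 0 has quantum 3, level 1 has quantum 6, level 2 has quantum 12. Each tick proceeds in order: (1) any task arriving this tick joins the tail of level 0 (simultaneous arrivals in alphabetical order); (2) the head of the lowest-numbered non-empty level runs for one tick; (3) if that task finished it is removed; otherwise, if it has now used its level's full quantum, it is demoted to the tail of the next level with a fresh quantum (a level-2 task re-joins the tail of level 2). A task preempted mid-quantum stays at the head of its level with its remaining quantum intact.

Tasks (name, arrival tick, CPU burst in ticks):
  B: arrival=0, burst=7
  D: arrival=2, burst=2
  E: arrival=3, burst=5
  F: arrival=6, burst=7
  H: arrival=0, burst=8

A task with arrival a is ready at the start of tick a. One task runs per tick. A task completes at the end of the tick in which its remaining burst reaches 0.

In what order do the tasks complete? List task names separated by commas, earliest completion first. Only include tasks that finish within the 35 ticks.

completion order = D, B, H, E, F

t=0: L0/L1/L2 = BH/-/- → run B
t=1: L0/L1/L2 = BH/-/- → run B
t=2: L0/L1/L2 = BHD/-/- → run B
t=3: L0/L1/L2 = HDE/B/- → run H
t=4: L0/L1/L2 = HDE/B/- → run H
t=5: L0/L1/L2 = HDE/B/- → run H
t=6: L0/L1/L2 = DEF/BH/- → run D
t=7: L0/L1/L2 = DEF/BH/- → run D
t=8: L0/L1/L2 = EF/BH/- → run E
t=9: L0/L1/L2 = EF/BH/- → run E
t=10: L0/L1/L2 = EF/BH/- → run E
t=11: L0/L1/L2 = F/BHE/- → run F
t=12: L0/L1/L2 = F/BHE/- → run F
t=13: L0/L1/L2 = F/BHE/- → run F
t=14: L0/L1/L2 = -/BHEF/- → run B
t=15: L0/L1/L2 = -/BHEF/- → run B
t=16: L0/L1/L2 = -/BHEF/- → run B
t=17: L0/L1/L2 = -/BHEF/- → run B
t=18: L0/L1/L2 = -/HEF/- → run H
t=19: L0/L1/L2 = -/HEF/- → run H
t=20: L0/L1/L2 = -/HEF/- → run H
t=21: L0/L1/L2 = -/HEF/- → run H
t=22: L0/L1/L2 = -/HEF/- → run H
t=23: L0/L1/L2 = -/EF/- → run E
t=24: L0/L1/L2 = -/EF/- → run E
t=25: L0/L1/L2 = -/F/- → run F
t=26: L0/L1/L2 = -/F/- → run F
t=27: L0/L1/L2 = -/F/- → run F
t=28: L0/L1/L2 = -/F/- → run F
t=29: (idle)
t=30: (idle)
t=31: (idle)
t=32: (idle)
t=33: (idle)
t=34: (idle)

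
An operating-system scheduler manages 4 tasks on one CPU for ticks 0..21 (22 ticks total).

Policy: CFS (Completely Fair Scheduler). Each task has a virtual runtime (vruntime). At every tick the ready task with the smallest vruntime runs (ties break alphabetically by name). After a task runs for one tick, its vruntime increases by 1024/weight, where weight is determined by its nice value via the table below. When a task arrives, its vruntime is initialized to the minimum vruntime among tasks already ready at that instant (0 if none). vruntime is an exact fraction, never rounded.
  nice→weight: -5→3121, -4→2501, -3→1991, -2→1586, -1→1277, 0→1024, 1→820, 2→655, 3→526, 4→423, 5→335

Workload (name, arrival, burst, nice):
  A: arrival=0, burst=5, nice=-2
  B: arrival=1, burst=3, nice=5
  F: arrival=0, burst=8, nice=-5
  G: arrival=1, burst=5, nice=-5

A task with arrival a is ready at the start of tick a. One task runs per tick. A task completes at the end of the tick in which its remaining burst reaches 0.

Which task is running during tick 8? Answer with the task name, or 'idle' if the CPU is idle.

running at tick 8 = G

t=0: vr[A=0 F=0] → run A
t=1: vr[A=512/793 B=0 F=0 G=0] → run B
t=2: vr[A=512/793 B=1024/335 F=0 G=0] → run F
t=3: vr[A=512/793 B=1024/335 F=1024/3121 G=0] → run G
t=4: vr[A=512/793 B=1024/335 F=1024/3121 G=1024/3121] → run F
t=5: vr[A=512/793 B=1024/335 F=2048/3121 G=1024/3121] → run G
t=6: vr[A=512/793 B=1024/335 F=2048/3121 G=2048/3121] → run A
t=7: vr[A=1024/793 B=1024/335 F=2048/3121 G=2048/3121] → run F
t=8: vr[A=1024/793 B=1024/335 F=3072/3121 G=2048/3121] → run G
t=9: vr[A=1024/793 B=1024/335 F=3072/3121 G=3072/3121] → run F
t=10: vr[A=1024/793 B=1024/335 F=4096/3121 G=3072/3121] → run G
t=11: vr[A=1024/793 B=1024/335 F=4096/3121 G=4096/3121] → run A
t=12: vr[A=1536/793 B=1024/335 F=4096/3121 G=4096/3121] → run F
t=13: vr[A=1536/793 B=1024/335 F=5120/3121 G=4096/3121] → run G
t=14: vr[A=1536/793 B=1024/335 F=5120/3121] → run F
t=15: vr[A=1536/793 B=1024/335 F=6144/3121] → run A
t=16: vr[A=2048/793 B=1024/335 F=6144/3121] → run F
t=17: vr[A=2048/793 B=1024/335 F=7168/3121] → run F
t=18: vr[A=2048/793 B=1024/335] → run A
t=19: vr[B=1024/335] → run B
t=20: vr[B=2048/335] → run B
t=21: (idle)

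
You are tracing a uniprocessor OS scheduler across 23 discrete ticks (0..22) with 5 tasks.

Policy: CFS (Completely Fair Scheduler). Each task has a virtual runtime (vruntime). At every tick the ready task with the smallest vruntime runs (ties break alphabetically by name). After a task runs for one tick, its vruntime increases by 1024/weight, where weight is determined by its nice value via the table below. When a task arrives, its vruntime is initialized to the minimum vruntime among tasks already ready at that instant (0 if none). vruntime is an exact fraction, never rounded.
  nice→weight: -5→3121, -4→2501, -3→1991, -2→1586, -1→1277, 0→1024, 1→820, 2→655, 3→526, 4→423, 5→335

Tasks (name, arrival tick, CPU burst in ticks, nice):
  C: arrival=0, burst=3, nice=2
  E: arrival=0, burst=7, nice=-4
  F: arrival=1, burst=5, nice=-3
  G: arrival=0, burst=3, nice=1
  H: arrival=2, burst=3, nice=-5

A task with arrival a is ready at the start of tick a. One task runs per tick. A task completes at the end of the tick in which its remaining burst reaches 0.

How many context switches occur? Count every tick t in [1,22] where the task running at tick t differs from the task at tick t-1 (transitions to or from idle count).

t=0: vr[C=0 E=0 G=0] → run C
t=1: vr[C=1024/655 E=0 F=0 G=0] → run E
t=2: vr[C=1024/655 E=1024/2501 F=0 G=0 H=0] → run F
t=3: vr[C=1024/655 E=1024/2501 F=1024/1991 G=0 H=0] → run G
t=4: vr[C=1024/655 E=1024/2501 F=1024/1991 G=256/205 H=0] → run H
t=5: vr[C=1024/655 E=1024/2501 F=1024/1991 G=256/205 H=1024/3121] → run H
t=6: vr[C=1024/655 E=1024/2501 F=1024/1991 G=256/205 H=2048/3121] → run E
t=7: vr[C=1024/655 E=2048/2501 F=1024/1991 G=256/205 H=2048/3121] → run F
t=8: vr[C=1024/655 E=2048/2501 F=2048/1991 G=256/205 H=2048/3121] → run H
t=9: vr[C=1024/655 E=2048/2501 F=2048/1991 G=256/205] → run E
t=10: vr[C=1024/655 E=3072/2501 F=2048/1991 G=256/205] → run F
t=11: vr[C=1024/655 E=3072/2501 F=3072/1991 G=256/205] → run E
t=12: vr[C=1024/655 E=4096/2501 F=3072/1991 G=256/205] → run G
t=13: vr[C=1024/655 E=4096/2501 F=3072/1991 G=512/205] → run F
t=14: vr[C=1024/655 E=4096/2501 F=4096/1991 G=512/205] → run C
t=15: vr[C=2048/655 E=4096/2501 F=4096/1991 G=512/205] → run E
t=16: vr[C=2048/655 E=5120/2501 F=4096/1991 G=512/205] → run E
t=17: vr[C=2048/655 E=6144/2501 F=4096/1991 G=512/205] → run F
t=18: vr[C=2048/655 E=6144/2501 G=512/205] → run E
t=19: vr[C=2048/655 G=512/205] → run G
t=20: vr[C=2048/655] → run C
t=21: (idle)
t=22: (idle)

context switches = 19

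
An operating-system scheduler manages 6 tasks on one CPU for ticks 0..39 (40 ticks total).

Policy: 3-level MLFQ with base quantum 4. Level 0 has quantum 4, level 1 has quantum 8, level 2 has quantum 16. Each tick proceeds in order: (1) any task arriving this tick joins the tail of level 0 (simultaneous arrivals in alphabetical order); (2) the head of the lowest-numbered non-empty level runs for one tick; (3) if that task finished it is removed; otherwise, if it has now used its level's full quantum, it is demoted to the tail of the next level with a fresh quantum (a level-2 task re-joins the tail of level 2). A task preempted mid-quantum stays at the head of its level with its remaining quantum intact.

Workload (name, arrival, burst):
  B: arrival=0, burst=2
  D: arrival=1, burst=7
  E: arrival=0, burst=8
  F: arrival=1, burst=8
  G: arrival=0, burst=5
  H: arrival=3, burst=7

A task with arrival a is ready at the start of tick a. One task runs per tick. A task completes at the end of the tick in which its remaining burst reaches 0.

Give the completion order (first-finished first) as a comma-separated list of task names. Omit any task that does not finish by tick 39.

completion order = B, E, G, D, F, H

t=0: L0/L1/L2 = BEG/-/- → run B
t=1: L0/L1/L2 = BEGDF/-/- → run B
t=2: L0/L1/L2 = EGDF/-/- → run E
t=3: L0/L1/L2 = EGDFH/-/- → run E
t=4: L0/L1/L2 = EGDFH/-/- → run E
t=5: L0/L1/L2 = EGDFH/-/- → run E
t=6: L0/L1/L2 = GDFH/E/- → run G
t=7: L0/L1/L2 = GDFH/E/- → run G
t=8: L0/L1/L2 = GDFH/E/- → run G
t=9: L0/L1/L2 = GDFH/E/- → run G
t=10: L0/L1/L2 = DFH/EG/- → run D
t=11: L0/L1/L2 = DFH/EG/- → run D
t=12: L0/L1/L2 = DFH/EG/- → run D
t=13: L0/L1/L2 = DFH/EG/- → run D
t=14: L0/L1/L2 = FH/EGD/- → run F
t=15: L0/L1/L2 = FH/EGD/- → run F
t=16: L0/L1/L2 = FH/EGD/- → run F
t=17: L0/L1/L2 = FH/EGD/- → run F
t=18: L0/L1/L2 = H/EGDF/- → run H
t=19: L0/L1/L2 = H/EGDF/- → run H
t=20: L0/L1/L2 = H/EGDF/- → run H
t=21: L0/L1/L2 = H/EGDF/- → run H
t=22: L0/L1/L2 = -/EGDFH/- → run E
t=23: L0/L1/L2 = -/EGDFH/- → run E
t=24: L0/L1/L2 = -/EGDFH/- → run E
t=25: L0/L1/L2 = -/EGDFH/- → run E
t=26: L0/L1/L2 = -/GDFH/- → run G
t=27: L0/L1/L2 = -/DFH/- → run D
t=28: L0/L1/L2 = -/DFH/- → run D
t=29: L0/L1/L2 = -/DFH/- → run D
t=30: L0/L1/L2 = -/FH/- → run F
t=31: L0/L1/L2 = -/FH/- → run F
t=32: L0/L1/L2 = -/FH/- → run F
t=33: L0/L1/L2 = -/FH/- → run F
t=34: L0/L1/L2 = -/H/- → run H
t=35: L0/L1/L2 = -/H/- → run H
t=36: L0/L1/L2 = -/H/- → run H
t=37: (idle)
t=38: (idle)
t=39: (idle)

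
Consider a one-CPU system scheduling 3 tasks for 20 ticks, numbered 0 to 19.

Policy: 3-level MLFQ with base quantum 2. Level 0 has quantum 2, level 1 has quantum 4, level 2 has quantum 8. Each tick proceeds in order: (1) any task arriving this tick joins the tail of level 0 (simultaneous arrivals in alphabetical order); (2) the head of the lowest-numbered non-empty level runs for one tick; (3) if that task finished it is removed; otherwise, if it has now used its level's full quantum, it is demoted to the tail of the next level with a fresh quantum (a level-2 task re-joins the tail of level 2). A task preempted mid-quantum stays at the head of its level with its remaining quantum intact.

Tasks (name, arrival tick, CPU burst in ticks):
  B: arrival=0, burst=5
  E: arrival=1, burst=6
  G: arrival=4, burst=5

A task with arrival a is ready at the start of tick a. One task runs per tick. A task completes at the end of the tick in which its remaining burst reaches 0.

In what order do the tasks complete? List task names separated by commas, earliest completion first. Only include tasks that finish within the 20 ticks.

completion order = B, E, G

t=0: L0/L1/L2 = B/-/- → run B
t=1: L0/L1/L2 = BE/-/- → run B
t=2: L0/L1/L2 = E/B/- → run E
t=3: L0/L1/L2 = E/B/- → run E
t=4: L0/L1/L2 = G/BE/- → run G
t=5: L0/L1/L2 = G/BE/- → run G
t=6: L0/L1/L2 = -/BEG/- → run B
t=7: L0/L1/L2 = -/BEG/- → run B
t=8: L0/L1/L2 = -/BEG/- → run B
t=9: L0/L1/L2 = -/EG/- → run E
t=10: L0/L1/L2 = -/EG/- → run E
t=11: L0/L1/L2 = -/EG/- → run E
t=12: L0/L1/L2 = -/EG/- → run E
t=13: L0/L1/L2 = -/G/- → run G
t=14: L0/L1/L2 = -/G/- → run G
t=15: L0/L1/L2 = -/G/- → run G
t=16: (idle)
t=17: (idle)
t=18: (idle)
t=19: (idle)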